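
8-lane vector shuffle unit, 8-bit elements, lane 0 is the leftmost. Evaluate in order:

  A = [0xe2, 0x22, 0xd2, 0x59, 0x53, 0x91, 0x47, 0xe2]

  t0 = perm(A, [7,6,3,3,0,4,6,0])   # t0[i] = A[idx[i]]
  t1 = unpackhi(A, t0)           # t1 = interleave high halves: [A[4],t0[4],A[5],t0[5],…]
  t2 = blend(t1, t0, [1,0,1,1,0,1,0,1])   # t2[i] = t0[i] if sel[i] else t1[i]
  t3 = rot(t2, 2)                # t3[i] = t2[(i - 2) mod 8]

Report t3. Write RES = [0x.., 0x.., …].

→ t0 |e2|47|59|59|e2|53|47|e2|
→ t1 |53|e2|91|53|47|47|e2|e2|
→ t2 |e2|e2|59|59|47|53|e2|e2|
→ t3 |e2|e2|e2|e2|59|59|47|53|

RES = [ 0xe2  0xe2  0xe2  0xe2  0x59  0x59  0x47  0x53 ]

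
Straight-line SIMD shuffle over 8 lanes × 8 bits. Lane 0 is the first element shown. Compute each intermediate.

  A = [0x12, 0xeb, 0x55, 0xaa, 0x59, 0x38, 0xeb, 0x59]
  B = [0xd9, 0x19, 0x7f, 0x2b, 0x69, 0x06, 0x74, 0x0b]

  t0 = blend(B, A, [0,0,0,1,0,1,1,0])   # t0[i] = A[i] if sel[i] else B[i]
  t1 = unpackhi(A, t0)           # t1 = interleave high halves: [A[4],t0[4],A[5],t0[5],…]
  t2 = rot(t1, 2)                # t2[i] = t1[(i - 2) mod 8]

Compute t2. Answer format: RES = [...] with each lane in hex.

t0 = [0xd9, 0x19, 0x7f, 0xaa, 0x69, 0x38, 0xeb, 0x0b]
t1 = [0x59, 0x69, 0x38, 0x38, 0xeb, 0xeb, 0x59, 0x0b]
t2 = [0x59, 0x0b, 0x59, 0x69, 0x38, 0x38, 0xeb, 0xeb]

RES = [ 0x59  0x0b  0x59  0x69  0x38  0x38  0xeb  0xeb ]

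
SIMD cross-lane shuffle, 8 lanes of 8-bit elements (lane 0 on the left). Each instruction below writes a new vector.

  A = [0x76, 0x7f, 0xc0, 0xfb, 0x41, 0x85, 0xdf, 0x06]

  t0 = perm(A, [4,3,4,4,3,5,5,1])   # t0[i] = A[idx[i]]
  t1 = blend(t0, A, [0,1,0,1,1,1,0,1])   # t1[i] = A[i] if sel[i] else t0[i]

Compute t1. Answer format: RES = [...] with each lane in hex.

RES = [ 0x41  0x7f  0x41  0xfb  0x41  0x85  0x85  0x06 ]

→ t0 |41|fb|41|41|fb|85|85|7f|
→ t1 |41|7f|41|fb|41|85|85|06|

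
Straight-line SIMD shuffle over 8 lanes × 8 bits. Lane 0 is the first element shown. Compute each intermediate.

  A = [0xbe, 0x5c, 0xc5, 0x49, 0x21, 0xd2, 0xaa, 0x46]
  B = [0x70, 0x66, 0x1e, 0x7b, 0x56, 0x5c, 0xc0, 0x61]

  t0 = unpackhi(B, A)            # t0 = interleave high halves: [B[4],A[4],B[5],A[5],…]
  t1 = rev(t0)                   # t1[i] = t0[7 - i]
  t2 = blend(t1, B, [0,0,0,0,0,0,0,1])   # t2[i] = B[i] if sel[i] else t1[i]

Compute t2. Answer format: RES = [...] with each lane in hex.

RES = [ 0x46  0x61  0xaa  0xc0  0xd2  0x5c  0x21  0x61 ]

  t0: 56 21 5c d2 c0 aa 61 46
  t1: 46 61 aa c0 d2 5c 21 56
  t2: 46 61 aa c0 d2 5c 21 61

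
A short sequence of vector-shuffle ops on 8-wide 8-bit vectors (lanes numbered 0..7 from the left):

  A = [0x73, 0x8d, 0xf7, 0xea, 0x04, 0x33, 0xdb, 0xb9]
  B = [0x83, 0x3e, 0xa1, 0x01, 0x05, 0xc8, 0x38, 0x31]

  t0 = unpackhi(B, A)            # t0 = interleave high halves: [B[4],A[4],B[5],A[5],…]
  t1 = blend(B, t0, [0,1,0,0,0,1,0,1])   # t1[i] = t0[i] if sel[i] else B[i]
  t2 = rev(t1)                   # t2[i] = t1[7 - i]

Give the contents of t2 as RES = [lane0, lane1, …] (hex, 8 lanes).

RES = [ 0xb9  0x38  0xdb  0x05  0x01  0xa1  0x04  0x83 ]

→ t0 |05|04|c8|33|38|db|31|b9|
→ t1 |83|04|a1|01|05|db|38|b9|
→ t2 |b9|38|db|05|01|a1|04|83|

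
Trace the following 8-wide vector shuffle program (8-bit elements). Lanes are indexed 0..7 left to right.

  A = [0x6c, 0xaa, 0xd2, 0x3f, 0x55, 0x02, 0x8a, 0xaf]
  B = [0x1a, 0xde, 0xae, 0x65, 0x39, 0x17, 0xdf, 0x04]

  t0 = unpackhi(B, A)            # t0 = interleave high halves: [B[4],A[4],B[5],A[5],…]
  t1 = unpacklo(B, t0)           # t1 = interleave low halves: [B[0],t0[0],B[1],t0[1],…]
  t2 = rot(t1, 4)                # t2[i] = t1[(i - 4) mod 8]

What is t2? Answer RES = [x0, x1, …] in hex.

RES = [ 0xae  0x17  0x65  0x02  0x1a  0x39  0xde  0x55 ]

t0 = [0x39, 0x55, 0x17, 0x02, 0xdf, 0x8a, 0x04, 0xaf]
t1 = [0x1a, 0x39, 0xde, 0x55, 0xae, 0x17, 0x65, 0x02]
t2 = [0xae, 0x17, 0x65, 0x02, 0x1a, 0x39, 0xde, 0x55]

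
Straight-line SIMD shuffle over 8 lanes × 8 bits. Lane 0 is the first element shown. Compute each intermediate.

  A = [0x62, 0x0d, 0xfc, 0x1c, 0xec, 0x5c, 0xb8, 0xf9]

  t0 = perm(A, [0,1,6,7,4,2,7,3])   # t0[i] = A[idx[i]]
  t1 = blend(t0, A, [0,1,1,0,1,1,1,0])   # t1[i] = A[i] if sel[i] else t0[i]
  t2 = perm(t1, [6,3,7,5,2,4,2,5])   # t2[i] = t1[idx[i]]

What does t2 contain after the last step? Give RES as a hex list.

RES = [ 0xb8  0xf9  0x1c  0x5c  0xfc  0xec  0xfc  0x5c ]

→ t0 |62|0d|b8|f9|ec|fc|f9|1c|
→ t1 |62|0d|fc|f9|ec|5c|b8|1c|
→ t2 |b8|f9|1c|5c|fc|ec|fc|5c|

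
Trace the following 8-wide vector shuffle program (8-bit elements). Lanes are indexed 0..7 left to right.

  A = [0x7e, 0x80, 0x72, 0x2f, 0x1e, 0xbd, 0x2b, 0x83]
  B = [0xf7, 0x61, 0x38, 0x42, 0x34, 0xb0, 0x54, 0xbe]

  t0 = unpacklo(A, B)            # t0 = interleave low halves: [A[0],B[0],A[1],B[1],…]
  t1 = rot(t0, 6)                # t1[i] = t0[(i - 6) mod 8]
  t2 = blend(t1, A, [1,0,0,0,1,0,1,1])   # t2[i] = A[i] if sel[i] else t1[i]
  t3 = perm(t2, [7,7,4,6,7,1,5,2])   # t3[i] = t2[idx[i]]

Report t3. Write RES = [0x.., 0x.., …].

t0 = [0x7e, 0xf7, 0x80, 0x61, 0x72, 0x38, 0x2f, 0x42]
t1 = [0x80, 0x61, 0x72, 0x38, 0x2f, 0x42, 0x7e, 0xf7]
t2 = [0x7e, 0x61, 0x72, 0x38, 0x1e, 0x42, 0x2b, 0x83]
t3 = [0x83, 0x83, 0x1e, 0x2b, 0x83, 0x61, 0x42, 0x72]

RES = [ 0x83  0x83  0x1e  0x2b  0x83  0x61  0x42  0x72 ]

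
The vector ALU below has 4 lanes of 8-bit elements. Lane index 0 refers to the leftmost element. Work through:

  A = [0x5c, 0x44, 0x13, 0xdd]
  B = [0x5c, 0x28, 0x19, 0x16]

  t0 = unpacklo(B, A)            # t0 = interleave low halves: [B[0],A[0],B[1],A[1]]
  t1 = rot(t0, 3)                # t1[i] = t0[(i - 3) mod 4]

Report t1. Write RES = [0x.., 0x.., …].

  t0: 5c 5c 28 44
  t1: 5c 28 44 5c

RES = [0x5c, 0x28, 0x44, 0x5c]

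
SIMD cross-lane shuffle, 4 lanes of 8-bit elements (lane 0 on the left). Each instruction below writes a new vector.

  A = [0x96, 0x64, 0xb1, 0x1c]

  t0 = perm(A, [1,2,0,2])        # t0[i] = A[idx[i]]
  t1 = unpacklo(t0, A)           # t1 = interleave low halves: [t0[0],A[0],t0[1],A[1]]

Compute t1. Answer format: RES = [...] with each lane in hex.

RES = [ 0x64  0x96  0xb1  0x64 ]

→ t0 |64|b1|96|b1|
→ t1 |64|96|b1|64|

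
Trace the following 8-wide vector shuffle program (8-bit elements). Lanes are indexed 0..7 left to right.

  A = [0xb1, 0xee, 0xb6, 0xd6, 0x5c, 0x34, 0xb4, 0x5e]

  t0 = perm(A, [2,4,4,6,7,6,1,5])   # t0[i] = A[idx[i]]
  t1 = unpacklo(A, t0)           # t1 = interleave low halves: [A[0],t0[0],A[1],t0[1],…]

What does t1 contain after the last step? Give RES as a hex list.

t0 = [0xb6, 0x5c, 0x5c, 0xb4, 0x5e, 0xb4, 0xee, 0x34]
t1 = [0xb1, 0xb6, 0xee, 0x5c, 0xb6, 0x5c, 0xd6, 0xb4]

RES = [ 0xb1  0xb6  0xee  0x5c  0xb6  0x5c  0xd6  0xb4 ]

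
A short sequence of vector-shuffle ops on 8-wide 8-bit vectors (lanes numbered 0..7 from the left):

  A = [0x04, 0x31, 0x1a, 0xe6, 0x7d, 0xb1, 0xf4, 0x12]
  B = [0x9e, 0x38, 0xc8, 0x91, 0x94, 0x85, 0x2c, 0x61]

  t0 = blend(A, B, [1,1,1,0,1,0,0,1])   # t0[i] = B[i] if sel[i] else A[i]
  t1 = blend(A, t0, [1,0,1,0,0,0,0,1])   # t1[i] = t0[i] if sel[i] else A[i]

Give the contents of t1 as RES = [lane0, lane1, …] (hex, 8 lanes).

→ t0 |9e|38|c8|e6|94|b1|f4|61|
→ t1 |9e|31|c8|e6|7d|b1|f4|61|

RES = [0x9e, 0x31, 0xc8, 0xe6, 0x7d, 0xb1, 0xf4, 0x61]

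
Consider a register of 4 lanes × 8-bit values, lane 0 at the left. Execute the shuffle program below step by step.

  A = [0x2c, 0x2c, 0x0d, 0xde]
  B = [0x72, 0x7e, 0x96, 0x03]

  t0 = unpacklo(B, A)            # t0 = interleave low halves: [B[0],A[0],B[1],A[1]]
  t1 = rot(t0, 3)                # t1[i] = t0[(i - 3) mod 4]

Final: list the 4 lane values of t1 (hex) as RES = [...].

  t0: 72 2c 7e 2c
  t1: 2c 7e 2c 72

RES = [ 0x2c  0x7e  0x2c  0x72 ]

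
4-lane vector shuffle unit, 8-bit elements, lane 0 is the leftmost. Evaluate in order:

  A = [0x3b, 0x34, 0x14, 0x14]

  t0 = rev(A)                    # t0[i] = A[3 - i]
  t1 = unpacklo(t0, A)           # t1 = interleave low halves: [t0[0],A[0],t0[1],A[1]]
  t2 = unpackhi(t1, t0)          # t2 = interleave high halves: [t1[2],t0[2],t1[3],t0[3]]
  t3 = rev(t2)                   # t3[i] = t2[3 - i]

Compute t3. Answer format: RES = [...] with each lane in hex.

  t0: 14 14 34 3b
  t1: 14 3b 14 34
  t2: 14 34 34 3b
  t3: 3b 34 34 14

RES = [ 0x3b  0x34  0x34  0x14 ]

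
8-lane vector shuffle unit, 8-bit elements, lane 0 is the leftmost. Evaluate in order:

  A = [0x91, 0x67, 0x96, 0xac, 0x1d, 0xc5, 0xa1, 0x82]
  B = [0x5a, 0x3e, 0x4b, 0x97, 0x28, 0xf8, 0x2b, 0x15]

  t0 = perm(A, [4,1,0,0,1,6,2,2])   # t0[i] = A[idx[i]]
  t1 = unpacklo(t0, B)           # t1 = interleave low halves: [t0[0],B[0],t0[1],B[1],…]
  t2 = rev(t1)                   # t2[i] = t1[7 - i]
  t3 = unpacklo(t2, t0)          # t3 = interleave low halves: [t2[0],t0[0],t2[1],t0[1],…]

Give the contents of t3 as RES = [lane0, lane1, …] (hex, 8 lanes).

  t0: 1d 67 91 91 67 a1 96 96
  t1: 1d 5a 67 3e 91 4b 91 97
  t2: 97 91 4b 91 3e 67 5a 1d
  t3: 97 1d 91 67 4b 91 91 91

RES = [0x97, 0x1d, 0x91, 0x67, 0x4b, 0x91, 0x91, 0x91]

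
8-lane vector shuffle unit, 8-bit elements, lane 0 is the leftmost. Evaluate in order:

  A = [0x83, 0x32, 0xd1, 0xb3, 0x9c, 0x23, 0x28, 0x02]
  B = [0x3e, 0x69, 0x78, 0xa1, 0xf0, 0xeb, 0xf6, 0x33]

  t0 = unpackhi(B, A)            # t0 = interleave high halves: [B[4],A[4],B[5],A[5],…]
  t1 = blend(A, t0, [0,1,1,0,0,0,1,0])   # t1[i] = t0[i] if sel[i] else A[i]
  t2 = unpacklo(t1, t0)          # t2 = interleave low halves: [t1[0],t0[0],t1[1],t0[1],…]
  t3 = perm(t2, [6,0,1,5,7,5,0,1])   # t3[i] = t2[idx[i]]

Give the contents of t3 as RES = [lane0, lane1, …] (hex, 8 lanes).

RES = [ 0xb3  0x83  0xf0  0xeb  0x23  0xeb  0x83  0xf0 ]

→ t0 |f0|9c|eb|23|f6|28|33|02|
→ t1 |83|9c|eb|b3|9c|23|33|02|
→ t2 |83|f0|9c|9c|eb|eb|b3|23|
→ t3 |b3|83|f0|eb|23|eb|83|f0|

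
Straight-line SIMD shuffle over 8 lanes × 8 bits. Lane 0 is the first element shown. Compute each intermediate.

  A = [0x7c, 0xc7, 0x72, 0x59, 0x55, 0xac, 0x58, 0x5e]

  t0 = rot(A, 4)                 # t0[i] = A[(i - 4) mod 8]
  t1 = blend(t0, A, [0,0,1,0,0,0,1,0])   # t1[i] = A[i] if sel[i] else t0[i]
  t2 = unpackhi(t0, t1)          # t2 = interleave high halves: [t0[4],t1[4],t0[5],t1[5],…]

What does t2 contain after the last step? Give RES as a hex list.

RES = [0x7c, 0x7c, 0xc7, 0xc7, 0x72, 0x58, 0x59, 0x59]

→ t0 |55|ac|58|5e|7c|c7|72|59|
→ t1 |55|ac|72|5e|7c|c7|58|59|
→ t2 |7c|7c|c7|c7|72|58|59|59|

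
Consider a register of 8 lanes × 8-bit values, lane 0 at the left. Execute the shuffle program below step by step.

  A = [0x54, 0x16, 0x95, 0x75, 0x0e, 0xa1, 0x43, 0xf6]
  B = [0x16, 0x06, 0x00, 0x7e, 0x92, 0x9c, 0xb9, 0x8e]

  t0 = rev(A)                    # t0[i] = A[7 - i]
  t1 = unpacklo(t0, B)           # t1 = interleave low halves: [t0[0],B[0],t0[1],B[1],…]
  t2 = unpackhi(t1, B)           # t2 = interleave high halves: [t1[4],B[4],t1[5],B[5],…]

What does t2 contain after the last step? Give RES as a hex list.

RES = [ 0xa1  0x92  0x00  0x9c  0x0e  0xb9  0x7e  0x8e ]

t0 = [0xf6, 0x43, 0xa1, 0x0e, 0x75, 0x95, 0x16, 0x54]
t1 = [0xf6, 0x16, 0x43, 0x06, 0xa1, 0x00, 0x0e, 0x7e]
t2 = [0xa1, 0x92, 0x00, 0x9c, 0x0e, 0xb9, 0x7e, 0x8e]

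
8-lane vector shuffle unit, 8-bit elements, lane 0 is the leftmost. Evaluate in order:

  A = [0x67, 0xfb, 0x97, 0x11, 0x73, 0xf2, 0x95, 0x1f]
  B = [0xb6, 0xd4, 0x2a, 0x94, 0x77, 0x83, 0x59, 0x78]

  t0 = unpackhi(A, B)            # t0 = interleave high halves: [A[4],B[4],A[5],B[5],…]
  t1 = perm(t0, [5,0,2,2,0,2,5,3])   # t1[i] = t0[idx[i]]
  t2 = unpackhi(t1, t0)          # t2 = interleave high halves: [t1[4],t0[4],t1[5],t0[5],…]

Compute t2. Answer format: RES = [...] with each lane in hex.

RES = [ 0x73  0x95  0xf2  0x59  0x59  0x1f  0x83  0x78 ]

t0 = [0x73, 0x77, 0xf2, 0x83, 0x95, 0x59, 0x1f, 0x78]
t1 = [0x59, 0x73, 0xf2, 0xf2, 0x73, 0xf2, 0x59, 0x83]
t2 = [0x73, 0x95, 0xf2, 0x59, 0x59, 0x1f, 0x83, 0x78]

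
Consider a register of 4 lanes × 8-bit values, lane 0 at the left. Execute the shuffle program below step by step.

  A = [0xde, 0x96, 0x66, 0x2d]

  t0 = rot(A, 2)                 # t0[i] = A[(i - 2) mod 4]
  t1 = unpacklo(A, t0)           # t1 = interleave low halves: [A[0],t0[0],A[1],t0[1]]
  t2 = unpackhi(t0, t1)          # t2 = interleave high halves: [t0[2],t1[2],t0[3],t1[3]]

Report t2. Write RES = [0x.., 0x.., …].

t0 = [0x66, 0x2d, 0xde, 0x96]
t1 = [0xde, 0x66, 0x96, 0x2d]
t2 = [0xde, 0x96, 0x96, 0x2d]

RES = [ 0xde  0x96  0x96  0x2d ]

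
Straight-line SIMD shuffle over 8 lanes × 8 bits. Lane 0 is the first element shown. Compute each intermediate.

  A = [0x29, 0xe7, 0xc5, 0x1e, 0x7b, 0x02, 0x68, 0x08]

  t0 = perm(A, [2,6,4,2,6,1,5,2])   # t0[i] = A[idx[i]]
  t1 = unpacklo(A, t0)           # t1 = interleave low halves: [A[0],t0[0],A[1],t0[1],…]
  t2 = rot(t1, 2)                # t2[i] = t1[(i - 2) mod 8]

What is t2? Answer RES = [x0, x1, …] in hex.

→ t0 |c5|68|7b|c5|68|e7|02|c5|
→ t1 |29|c5|e7|68|c5|7b|1e|c5|
→ t2 |1e|c5|29|c5|e7|68|c5|7b|

RES = [ 0x1e  0xc5  0x29  0xc5  0xe7  0x68  0xc5  0x7b ]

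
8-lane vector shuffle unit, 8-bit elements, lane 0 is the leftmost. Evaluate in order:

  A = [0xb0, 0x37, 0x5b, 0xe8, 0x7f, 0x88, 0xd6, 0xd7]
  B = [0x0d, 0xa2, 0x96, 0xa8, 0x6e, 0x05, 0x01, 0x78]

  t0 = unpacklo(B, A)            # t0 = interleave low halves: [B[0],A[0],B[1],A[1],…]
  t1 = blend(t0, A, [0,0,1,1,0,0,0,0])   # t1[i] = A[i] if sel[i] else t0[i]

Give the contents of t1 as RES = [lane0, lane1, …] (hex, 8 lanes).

RES = [ 0x0d  0xb0  0x5b  0xe8  0x96  0x5b  0xa8  0xe8 ]

  t0: 0d b0 a2 37 96 5b a8 e8
  t1: 0d b0 5b e8 96 5b a8 e8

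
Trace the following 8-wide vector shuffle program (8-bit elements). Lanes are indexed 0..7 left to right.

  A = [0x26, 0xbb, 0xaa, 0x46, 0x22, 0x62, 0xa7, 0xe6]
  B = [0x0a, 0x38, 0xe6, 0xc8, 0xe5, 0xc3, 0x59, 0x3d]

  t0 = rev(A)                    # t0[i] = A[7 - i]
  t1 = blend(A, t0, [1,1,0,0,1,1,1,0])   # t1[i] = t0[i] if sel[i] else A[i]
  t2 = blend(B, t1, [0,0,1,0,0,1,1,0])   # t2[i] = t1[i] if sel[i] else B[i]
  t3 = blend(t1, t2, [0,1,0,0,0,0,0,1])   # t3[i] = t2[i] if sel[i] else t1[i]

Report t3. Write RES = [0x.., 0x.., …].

RES = [ 0xe6  0x38  0xaa  0x46  0x46  0xaa  0xbb  0x3d ]

t0 = [0xe6, 0xa7, 0x62, 0x22, 0x46, 0xaa, 0xbb, 0x26]
t1 = [0xe6, 0xa7, 0xaa, 0x46, 0x46, 0xaa, 0xbb, 0xe6]
t2 = [0x0a, 0x38, 0xaa, 0xc8, 0xe5, 0xaa, 0xbb, 0x3d]
t3 = [0xe6, 0x38, 0xaa, 0x46, 0x46, 0xaa, 0xbb, 0x3d]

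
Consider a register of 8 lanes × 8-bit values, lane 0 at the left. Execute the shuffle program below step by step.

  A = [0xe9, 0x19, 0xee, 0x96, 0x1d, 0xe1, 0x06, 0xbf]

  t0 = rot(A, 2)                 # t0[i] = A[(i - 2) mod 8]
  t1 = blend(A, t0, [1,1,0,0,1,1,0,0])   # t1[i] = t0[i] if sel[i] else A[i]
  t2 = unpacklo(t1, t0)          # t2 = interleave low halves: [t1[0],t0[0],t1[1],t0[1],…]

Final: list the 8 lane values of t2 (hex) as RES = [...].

RES = [ 0x06  0x06  0xbf  0xbf  0xee  0xe9  0x96  0x19 ]

  t0: 06 bf e9 19 ee 96 1d e1
  t1: 06 bf ee 96 ee 96 06 bf
  t2: 06 06 bf bf ee e9 96 19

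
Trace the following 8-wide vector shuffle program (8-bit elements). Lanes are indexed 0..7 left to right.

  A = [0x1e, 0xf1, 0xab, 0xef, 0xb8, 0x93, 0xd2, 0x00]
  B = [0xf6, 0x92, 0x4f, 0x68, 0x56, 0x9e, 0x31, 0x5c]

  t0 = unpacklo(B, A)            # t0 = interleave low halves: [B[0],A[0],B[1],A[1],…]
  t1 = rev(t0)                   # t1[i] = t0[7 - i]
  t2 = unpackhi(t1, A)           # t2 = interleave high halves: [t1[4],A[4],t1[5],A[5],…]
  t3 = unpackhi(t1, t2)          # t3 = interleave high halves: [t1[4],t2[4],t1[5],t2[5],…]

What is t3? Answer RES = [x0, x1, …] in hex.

  t0: f6 1e 92 f1 4f ab 68 ef
  t1: ef 68 ab 4f f1 92 1e f6
  t2: f1 b8 92 93 1e d2 f6 00
  t3: f1 1e 92 d2 1e f6 f6 00

RES = [ 0xf1  0x1e  0x92  0xd2  0x1e  0xf6  0xf6  0x00 ]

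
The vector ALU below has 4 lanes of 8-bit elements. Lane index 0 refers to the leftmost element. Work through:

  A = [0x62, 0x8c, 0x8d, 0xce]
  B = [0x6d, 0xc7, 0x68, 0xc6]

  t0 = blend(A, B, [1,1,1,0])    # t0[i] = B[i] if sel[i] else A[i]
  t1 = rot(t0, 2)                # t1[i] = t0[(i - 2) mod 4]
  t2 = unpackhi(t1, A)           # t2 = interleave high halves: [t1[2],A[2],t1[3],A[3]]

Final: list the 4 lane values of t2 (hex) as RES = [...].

RES = [ 0x6d  0x8d  0xc7  0xce ]

  t0: 6d c7 68 ce
  t1: 68 ce 6d c7
  t2: 6d 8d c7 ce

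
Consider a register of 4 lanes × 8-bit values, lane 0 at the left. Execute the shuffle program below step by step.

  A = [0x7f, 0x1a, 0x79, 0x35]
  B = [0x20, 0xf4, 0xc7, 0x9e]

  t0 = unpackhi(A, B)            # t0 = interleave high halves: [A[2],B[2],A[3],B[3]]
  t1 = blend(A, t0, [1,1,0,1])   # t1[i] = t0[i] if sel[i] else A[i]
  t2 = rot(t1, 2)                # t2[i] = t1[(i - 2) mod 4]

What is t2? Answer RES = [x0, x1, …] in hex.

t0 = [0x79, 0xc7, 0x35, 0x9e]
t1 = [0x79, 0xc7, 0x79, 0x9e]
t2 = [0x79, 0x9e, 0x79, 0xc7]

RES = [0x79, 0x9e, 0x79, 0xc7]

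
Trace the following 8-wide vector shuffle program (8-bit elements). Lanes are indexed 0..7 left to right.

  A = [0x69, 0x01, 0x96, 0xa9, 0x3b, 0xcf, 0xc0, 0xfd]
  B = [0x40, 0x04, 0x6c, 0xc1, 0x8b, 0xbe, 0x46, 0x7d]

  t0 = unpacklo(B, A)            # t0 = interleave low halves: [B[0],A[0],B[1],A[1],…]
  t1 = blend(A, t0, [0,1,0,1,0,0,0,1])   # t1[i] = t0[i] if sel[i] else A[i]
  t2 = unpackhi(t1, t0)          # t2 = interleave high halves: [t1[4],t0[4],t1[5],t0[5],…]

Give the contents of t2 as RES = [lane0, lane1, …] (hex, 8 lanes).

RES = [0x3b, 0x6c, 0xcf, 0x96, 0xc0, 0xc1, 0xa9, 0xa9]

→ t0 |40|69|04|01|6c|96|c1|a9|
→ t1 |69|69|96|01|3b|cf|c0|a9|
→ t2 |3b|6c|cf|96|c0|c1|a9|a9|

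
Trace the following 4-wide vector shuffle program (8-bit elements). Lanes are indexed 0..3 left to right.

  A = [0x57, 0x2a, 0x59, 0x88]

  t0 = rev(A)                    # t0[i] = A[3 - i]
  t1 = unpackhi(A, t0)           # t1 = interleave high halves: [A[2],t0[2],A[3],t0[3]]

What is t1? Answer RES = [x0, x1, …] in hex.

  t0: 88 59 2a 57
  t1: 59 2a 88 57

RES = [ 0x59  0x2a  0x88  0x57 ]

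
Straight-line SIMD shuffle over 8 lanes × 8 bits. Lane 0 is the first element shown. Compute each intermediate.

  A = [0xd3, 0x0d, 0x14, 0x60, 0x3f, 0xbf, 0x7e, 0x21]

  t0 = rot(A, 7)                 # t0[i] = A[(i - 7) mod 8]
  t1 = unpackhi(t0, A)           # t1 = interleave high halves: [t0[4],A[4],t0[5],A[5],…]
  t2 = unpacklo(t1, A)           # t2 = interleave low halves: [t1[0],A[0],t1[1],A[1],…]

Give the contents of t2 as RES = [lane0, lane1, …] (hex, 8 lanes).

→ t0 |0d|14|60|3f|bf|7e|21|d3|
→ t1 |bf|3f|7e|bf|21|7e|d3|21|
→ t2 |bf|d3|3f|0d|7e|14|bf|60|

RES = [ 0xbf  0xd3  0x3f  0x0d  0x7e  0x14  0xbf  0x60 ]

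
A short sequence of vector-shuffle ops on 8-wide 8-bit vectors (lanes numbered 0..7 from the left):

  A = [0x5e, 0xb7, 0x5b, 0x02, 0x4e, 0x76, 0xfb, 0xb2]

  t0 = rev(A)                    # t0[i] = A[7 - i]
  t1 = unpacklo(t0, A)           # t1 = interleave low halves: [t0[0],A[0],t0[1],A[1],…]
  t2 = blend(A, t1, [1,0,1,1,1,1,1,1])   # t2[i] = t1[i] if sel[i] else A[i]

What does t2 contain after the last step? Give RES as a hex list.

RES = [0xb2, 0xb7, 0xfb, 0xb7, 0x76, 0x5b, 0x4e, 0x02]

t0 = [0xb2, 0xfb, 0x76, 0x4e, 0x02, 0x5b, 0xb7, 0x5e]
t1 = [0xb2, 0x5e, 0xfb, 0xb7, 0x76, 0x5b, 0x4e, 0x02]
t2 = [0xb2, 0xb7, 0xfb, 0xb7, 0x76, 0x5b, 0x4e, 0x02]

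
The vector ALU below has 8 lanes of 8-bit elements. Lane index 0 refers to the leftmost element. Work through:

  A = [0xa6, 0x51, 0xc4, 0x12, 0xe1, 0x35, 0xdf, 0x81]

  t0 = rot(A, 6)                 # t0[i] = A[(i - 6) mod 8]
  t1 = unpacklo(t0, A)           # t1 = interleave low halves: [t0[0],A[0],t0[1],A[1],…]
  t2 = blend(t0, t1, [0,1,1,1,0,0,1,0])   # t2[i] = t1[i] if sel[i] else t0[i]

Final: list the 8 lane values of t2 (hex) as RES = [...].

→ t0 |c4|12|e1|35|df|81|a6|51|
→ t1 |c4|a6|12|51|e1|c4|35|12|
→ t2 |c4|a6|12|51|df|81|35|51|

RES = [0xc4, 0xa6, 0x12, 0x51, 0xdf, 0x81, 0x35, 0x51]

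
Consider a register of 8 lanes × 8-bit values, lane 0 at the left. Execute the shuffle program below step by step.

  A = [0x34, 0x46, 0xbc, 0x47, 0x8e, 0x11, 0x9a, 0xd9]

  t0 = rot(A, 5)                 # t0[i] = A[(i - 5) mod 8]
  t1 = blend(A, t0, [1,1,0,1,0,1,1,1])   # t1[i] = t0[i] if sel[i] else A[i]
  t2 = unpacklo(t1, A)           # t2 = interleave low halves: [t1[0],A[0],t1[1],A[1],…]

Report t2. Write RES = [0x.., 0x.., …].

t0 = [0x47, 0x8e, 0x11, 0x9a, 0xd9, 0x34, 0x46, 0xbc]
t1 = [0x47, 0x8e, 0xbc, 0x9a, 0x8e, 0x34, 0x46, 0xbc]
t2 = [0x47, 0x34, 0x8e, 0x46, 0xbc, 0xbc, 0x9a, 0x47]

RES = [ 0x47  0x34  0x8e  0x46  0xbc  0xbc  0x9a  0x47 ]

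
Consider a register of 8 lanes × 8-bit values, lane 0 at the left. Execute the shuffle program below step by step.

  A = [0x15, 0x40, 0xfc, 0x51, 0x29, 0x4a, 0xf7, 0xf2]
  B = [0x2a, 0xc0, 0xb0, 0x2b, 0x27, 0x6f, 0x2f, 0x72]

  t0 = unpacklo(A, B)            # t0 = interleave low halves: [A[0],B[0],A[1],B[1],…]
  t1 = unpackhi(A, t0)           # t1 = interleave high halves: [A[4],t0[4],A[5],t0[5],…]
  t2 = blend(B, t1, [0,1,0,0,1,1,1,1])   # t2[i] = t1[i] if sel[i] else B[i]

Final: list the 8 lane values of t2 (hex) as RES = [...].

RES = [0x2a, 0xfc, 0xb0, 0x2b, 0xf7, 0x51, 0xf2, 0x2b]

→ t0 |15|2a|40|c0|fc|b0|51|2b|
→ t1 |29|fc|4a|b0|f7|51|f2|2b|
→ t2 |2a|fc|b0|2b|f7|51|f2|2b|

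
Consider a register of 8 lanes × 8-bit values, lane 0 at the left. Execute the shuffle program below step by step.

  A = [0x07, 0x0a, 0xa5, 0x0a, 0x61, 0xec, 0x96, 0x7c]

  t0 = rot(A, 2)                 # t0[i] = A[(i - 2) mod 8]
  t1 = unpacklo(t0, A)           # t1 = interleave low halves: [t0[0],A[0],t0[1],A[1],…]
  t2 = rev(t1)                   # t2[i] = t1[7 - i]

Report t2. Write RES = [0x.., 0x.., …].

RES = [ 0x0a  0x0a  0xa5  0x07  0x0a  0x7c  0x07  0x96 ]

→ t0 |96|7c|07|0a|a5|0a|61|ec|
→ t1 |96|07|7c|0a|07|a5|0a|0a|
→ t2 |0a|0a|a5|07|0a|7c|07|96|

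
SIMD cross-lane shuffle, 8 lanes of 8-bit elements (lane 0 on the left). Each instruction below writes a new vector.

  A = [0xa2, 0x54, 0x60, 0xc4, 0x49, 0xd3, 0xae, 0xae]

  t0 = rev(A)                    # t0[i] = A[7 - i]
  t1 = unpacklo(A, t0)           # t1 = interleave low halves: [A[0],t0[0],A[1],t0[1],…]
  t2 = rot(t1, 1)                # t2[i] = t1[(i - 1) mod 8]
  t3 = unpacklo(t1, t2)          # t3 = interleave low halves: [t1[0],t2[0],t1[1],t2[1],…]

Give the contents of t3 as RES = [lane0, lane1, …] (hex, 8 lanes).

RES = [ 0xa2  0x49  0xae  0xa2  0x54  0xae  0xae  0x54 ]

→ t0 |ae|ae|d3|49|c4|60|54|a2|
→ t1 |a2|ae|54|ae|60|d3|c4|49|
→ t2 |49|a2|ae|54|ae|60|d3|c4|
→ t3 |a2|49|ae|a2|54|ae|ae|54|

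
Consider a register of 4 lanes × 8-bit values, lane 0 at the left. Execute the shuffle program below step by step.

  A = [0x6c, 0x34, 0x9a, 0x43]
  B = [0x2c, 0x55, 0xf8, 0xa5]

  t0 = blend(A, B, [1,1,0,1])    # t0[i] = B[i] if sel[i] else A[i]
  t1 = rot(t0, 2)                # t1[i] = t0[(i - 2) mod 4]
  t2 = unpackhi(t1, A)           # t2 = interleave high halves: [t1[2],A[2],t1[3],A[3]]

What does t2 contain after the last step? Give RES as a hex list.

→ t0 |2c|55|9a|a5|
→ t1 |9a|a5|2c|55|
→ t2 |2c|9a|55|43|

RES = [0x2c, 0x9a, 0x55, 0x43]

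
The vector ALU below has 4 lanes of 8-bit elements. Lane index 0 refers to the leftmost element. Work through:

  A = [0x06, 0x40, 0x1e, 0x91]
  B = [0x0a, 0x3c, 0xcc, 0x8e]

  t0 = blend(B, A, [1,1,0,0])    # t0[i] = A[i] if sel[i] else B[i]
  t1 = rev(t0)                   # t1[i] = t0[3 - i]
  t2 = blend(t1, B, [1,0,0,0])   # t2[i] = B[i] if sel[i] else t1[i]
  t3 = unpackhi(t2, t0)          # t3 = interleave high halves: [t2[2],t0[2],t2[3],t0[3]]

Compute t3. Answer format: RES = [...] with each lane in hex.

t0 = [0x06, 0x40, 0xcc, 0x8e]
t1 = [0x8e, 0xcc, 0x40, 0x06]
t2 = [0x0a, 0xcc, 0x40, 0x06]
t3 = [0x40, 0xcc, 0x06, 0x8e]

RES = [0x40, 0xcc, 0x06, 0x8e]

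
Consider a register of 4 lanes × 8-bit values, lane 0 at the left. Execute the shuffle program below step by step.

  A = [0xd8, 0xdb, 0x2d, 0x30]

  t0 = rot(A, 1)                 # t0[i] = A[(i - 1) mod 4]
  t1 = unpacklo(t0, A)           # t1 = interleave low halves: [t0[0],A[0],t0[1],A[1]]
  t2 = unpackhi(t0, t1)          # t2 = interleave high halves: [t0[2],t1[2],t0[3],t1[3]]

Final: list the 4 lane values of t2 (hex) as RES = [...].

→ t0 |30|d8|db|2d|
→ t1 |30|d8|d8|db|
→ t2 |db|d8|2d|db|

RES = [ 0xdb  0xd8  0x2d  0xdb ]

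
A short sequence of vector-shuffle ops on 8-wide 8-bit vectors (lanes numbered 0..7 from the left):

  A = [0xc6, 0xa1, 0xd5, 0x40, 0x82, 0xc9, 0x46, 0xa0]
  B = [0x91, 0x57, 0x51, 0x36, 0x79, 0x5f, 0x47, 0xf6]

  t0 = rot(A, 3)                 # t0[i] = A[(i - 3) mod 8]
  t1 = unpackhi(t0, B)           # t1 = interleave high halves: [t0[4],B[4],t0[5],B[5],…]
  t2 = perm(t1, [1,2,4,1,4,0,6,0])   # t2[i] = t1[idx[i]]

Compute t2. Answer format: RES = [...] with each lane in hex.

RES = [ 0x79  0xd5  0x40  0x79  0x40  0xa1  0x82  0xa1 ]

  t0: c9 46 a0 c6 a1 d5 40 82
  t1: a1 79 d5 5f 40 47 82 f6
  t2: 79 d5 40 79 40 a1 82 a1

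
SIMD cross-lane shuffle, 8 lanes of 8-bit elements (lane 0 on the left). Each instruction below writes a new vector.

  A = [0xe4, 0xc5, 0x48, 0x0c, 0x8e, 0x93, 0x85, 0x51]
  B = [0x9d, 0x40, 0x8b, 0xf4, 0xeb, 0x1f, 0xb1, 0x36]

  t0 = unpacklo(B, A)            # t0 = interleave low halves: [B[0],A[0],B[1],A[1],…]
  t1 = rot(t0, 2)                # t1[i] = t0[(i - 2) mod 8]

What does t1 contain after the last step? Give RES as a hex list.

RES = [ 0xf4  0x0c  0x9d  0xe4  0x40  0xc5  0x8b  0x48 ]

  t0: 9d e4 40 c5 8b 48 f4 0c
  t1: f4 0c 9d e4 40 c5 8b 48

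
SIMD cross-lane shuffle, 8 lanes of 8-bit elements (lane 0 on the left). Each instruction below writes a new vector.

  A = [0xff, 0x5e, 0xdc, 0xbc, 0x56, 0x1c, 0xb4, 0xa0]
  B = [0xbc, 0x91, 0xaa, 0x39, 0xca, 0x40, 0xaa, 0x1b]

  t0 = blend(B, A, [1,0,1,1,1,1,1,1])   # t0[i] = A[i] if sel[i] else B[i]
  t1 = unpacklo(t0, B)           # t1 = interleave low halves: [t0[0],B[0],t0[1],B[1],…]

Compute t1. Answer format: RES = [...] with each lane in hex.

  t0: ff 91 dc bc 56 1c b4 a0
  t1: ff bc 91 91 dc aa bc 39

RES = [ 0xff  0xbc  0x91  0x91  0xdc  0xaa  0xbc  0x39 ]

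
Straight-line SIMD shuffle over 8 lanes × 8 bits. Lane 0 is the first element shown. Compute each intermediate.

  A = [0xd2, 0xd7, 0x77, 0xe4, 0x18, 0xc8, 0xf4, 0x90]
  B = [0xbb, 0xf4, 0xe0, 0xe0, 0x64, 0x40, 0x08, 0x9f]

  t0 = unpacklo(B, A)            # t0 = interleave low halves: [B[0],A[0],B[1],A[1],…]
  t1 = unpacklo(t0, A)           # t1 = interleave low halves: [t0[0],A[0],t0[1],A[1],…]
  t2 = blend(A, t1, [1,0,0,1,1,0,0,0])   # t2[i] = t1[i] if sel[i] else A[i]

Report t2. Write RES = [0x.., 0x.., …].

RES = [0xbb, 0xd7, 0x77, 0xd7, 0xf4, 0xc8, 0xf4, 0x90]

t0 = [0xbb, 0xd2, 0xf4, 0xd7, 0xe0, 0x77, 0xe0, 0xe4]
t1 = [0xbb, 0xd2, 0xd2, 0xd7, 0xf4, 0x77, 0xd7, 0xe4]
t2 = [0xbb, 0xd7, 0x77, 0xd7, 0xf4, 0xc8, 0xf4, 0x90]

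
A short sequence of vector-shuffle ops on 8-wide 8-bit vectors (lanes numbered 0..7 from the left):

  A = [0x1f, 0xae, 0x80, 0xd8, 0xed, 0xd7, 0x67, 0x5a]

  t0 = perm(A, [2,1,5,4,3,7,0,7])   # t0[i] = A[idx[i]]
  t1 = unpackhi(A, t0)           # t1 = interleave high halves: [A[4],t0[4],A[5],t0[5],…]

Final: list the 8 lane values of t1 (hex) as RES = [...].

  t0: 80 ae d7 ed d8 5a 1f 5a
  t1: ed d8 d7 5a 67 1f 5a 5a

RES = [0xed, 0xd8, 0xd7, 0x5a, 0x67, 0x1f, 0x5a, 0x5a]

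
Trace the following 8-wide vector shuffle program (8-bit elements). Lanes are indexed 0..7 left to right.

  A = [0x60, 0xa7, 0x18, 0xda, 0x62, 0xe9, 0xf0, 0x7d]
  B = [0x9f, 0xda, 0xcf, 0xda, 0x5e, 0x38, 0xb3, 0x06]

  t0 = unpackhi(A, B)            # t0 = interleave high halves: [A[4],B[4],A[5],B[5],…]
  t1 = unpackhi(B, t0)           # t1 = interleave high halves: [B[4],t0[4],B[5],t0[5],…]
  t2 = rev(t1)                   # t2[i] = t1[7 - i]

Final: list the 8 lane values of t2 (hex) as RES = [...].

  t0: 62 5e e9 38 f0 b3 7d 06
  t1: 5e f0 38 b3 b3 7d 06 06
  t2: 06 06 7d b3 b3 38 f0 5e

RES = [ 0x06  0x06  0x7d  0xb3  0xb3  0x38  0xf0  0x5e ]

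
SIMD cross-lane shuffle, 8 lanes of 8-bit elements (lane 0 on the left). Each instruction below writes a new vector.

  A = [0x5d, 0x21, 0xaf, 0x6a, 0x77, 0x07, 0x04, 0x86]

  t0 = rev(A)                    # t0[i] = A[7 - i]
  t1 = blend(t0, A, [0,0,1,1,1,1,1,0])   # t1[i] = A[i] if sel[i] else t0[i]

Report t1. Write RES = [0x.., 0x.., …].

RES = [0x86, 0x04, 0xaf, 0x6a, 0x77, 0x07, 0x04, 0x5d]

  t0: 86 04 07 77 6a af 21 5d
  t1: 86 04 af 6a 77 07 04 5d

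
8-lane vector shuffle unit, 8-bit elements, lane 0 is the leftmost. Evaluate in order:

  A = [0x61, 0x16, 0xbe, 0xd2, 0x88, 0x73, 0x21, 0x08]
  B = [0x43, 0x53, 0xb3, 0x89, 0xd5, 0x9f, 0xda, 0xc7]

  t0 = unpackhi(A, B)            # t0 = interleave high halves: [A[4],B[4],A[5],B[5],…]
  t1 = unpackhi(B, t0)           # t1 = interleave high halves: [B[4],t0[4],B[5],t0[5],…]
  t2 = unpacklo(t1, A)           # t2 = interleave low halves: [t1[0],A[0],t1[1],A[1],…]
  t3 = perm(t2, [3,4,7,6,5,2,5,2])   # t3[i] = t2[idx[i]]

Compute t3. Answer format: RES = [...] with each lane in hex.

RES = [0x16, 0x9f, 0xd2, 0xda, 0xbe, 0x21, 0xbe, 0x21]

→ t0 |88|d5|73|9f|21|da|08|c7|
→ t1 |d5|21|9f|da|da|08|c7|c7|
→ t2 |d5|61|21|16|9f|be|da|d2|
→ t3 |16|9f|d2|da|be|21|be|21|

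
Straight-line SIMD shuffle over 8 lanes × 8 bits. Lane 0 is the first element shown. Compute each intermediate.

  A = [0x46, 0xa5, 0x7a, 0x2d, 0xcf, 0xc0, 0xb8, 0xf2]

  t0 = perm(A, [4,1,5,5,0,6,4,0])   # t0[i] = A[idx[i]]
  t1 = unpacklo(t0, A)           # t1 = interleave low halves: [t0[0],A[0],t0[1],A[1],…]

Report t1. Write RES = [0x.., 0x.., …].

  t0: cf a5 c0 c0 46 b8 cf 46
  t1: cf 46 a5 a5 c0 7a c0 2d

RES = [ 0xcf  0x46  0xa5  0xa5  0xc0  0x7a  0xc0  0x2d ]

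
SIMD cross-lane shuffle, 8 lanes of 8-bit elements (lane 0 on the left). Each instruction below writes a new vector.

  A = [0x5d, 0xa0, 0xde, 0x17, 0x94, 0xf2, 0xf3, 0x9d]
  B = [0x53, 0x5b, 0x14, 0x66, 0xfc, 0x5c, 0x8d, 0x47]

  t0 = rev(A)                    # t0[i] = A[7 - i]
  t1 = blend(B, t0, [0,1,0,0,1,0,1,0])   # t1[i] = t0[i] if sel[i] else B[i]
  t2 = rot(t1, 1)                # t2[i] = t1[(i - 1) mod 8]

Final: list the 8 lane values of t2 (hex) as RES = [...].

  t0: 9d f3 f2 94 17 de a0 5d
  t1: 53 f3 14 66 17 5c a0 47
  t2: 47 53 f3 14 66 17 5c a0

RES = [ 0x47  0x53  0xf3  0x14  0x66  0x17  0x5c  0xa0 ]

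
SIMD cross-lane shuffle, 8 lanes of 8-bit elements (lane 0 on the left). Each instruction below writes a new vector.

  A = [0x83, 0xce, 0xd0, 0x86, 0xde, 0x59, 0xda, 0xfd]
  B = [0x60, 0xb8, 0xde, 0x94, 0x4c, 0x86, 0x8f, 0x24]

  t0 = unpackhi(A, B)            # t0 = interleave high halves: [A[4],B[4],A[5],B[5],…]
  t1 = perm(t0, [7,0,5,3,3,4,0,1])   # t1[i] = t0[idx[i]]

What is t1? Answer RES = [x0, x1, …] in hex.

RES = [ 0x24  0xde  0x8f  0x86  0x86  0xda  0xde  0x4c ]

→ t0 |de|4c|59|86|da|8f|fd|24|
→ t1 |24|de|8f|86|86|da|de|4c|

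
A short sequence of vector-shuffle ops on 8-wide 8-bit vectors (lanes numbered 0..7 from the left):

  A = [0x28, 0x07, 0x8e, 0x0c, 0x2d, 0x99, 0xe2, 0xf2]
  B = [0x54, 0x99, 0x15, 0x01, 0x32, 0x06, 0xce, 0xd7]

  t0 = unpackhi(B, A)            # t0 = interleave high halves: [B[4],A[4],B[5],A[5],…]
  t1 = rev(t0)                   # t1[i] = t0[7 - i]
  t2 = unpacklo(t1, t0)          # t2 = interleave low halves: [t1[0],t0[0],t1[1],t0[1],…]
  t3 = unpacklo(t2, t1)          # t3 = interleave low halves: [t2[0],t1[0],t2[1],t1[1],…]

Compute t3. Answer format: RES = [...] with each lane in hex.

RES = [0xf2, 0xf2, 0x32, 0xd7, 0xd7, 0xe2, 0x2d, 0xce]

→ t0 |32|2d|06|99|ce|e2|d7|f2|
→ t1 |f2|d7|e2|ce|99|06|2d|32|
→ t2 |f2|32|d7|2d|e2|06|ce|99|
→ t3 |f2|f2|32|d7|d7|e2|2d|ce|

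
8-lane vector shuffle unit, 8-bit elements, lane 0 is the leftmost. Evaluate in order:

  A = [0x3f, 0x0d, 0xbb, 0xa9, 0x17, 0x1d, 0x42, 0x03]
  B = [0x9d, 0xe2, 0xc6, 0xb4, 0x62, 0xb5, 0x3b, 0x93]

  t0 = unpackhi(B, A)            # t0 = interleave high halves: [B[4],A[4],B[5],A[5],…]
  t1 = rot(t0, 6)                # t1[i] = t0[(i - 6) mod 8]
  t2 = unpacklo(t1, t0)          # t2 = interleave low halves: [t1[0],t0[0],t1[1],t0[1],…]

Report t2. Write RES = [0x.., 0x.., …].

t0 = [0x62, 0x17, 0xb5, 0x1d, 0x3b, 0x42, 0x93, 0x03]
t1 = [0xb5, 0x1d, 0x3b, 0x42, 0x93, 0x03, 0x62, 0x17]
t2 = [0xb5, 0x62, 0x1d, 0x17, 0x3b, 0xb5, 0x42, 0x1d]

RES = [0xb5, 0x62, 0x1d, 0x17, 0x3b, 0xb5, 0x42, 0x1d]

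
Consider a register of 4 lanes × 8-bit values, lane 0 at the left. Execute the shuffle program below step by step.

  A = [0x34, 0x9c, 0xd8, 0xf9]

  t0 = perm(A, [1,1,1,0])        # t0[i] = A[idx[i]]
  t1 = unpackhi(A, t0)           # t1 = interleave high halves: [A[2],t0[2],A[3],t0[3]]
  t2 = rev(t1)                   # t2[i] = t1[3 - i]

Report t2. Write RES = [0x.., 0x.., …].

  t0: 9c 9c 9c 34
  t1: d8 9c f9 34
  t2: 34 f9 9c d8

RES = [0x34, 0xf9, 0x9c, 0xd8]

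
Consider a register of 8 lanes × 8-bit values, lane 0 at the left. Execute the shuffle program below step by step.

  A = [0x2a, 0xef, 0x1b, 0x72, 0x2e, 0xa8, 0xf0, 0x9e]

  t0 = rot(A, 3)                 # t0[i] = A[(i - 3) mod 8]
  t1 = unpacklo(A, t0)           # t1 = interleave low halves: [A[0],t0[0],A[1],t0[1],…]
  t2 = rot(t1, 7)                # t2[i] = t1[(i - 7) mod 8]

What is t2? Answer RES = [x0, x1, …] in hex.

RES = [0xa8, 0xef, 0xf0, 0x1b, 0x9e, 0x72, 0x2a, 0x2a]

t0 = [0xa8, 0xf0, 0x9e, 0x2a, 0xef, 0x1b, 0x72, 0x2e]
t1 = [0x2a, 0xa8, 0xef, 0xf0, 0x1b, 0x9e, 0x72, 0x2a]
t2 = [0xa8, 0xef, 0xf0, 0x1b, 0x9e, 0x72, 0x2a, 0x2a]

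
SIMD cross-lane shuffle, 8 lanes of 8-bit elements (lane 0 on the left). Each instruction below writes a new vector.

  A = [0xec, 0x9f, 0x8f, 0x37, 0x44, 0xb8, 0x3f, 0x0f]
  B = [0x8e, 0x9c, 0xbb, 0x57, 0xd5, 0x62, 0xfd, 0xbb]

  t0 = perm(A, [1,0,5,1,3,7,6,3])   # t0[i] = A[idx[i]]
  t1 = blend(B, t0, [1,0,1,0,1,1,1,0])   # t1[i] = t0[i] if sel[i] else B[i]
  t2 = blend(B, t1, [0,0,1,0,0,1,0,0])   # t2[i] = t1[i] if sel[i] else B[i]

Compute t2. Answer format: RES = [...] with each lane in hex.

RES = [ 0x8e  0x9c  0xb8  0x57  0xd5  0x0f  0xfd  0xbb ]

t0 = [0x9f, 0xec, 0xb8, 0x9f, 0x37, 0x0f, 0x3f, 0x37]
t1 = [0x9f, 0x9c, 0xb8, 0x57, 0x37, 0x0f, 0x3f, 0xbb]
t2 = [0x8e, 0x9c, 0xb8, 0x57, 0xd5, 0x0f, 0xfd, 0xbb]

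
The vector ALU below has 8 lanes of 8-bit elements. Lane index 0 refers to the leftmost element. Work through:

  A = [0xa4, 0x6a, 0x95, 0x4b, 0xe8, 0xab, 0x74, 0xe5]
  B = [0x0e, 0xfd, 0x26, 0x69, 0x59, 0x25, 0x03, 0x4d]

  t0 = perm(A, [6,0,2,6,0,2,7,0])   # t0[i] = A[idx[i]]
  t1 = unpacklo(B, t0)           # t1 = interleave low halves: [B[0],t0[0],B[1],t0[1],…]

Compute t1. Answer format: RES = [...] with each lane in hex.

t0 = [0x74, 0xa4, 0x95, 0x74, 0xa4, 0x95, 0xe5, 0xa4]
t1 = [0x0e, 0x74, 0xfd, 0xa4, 0x26, 0x95, 0x69, 0x74]

RES = [0x0e, 0x74, 0xfd, 0xa4, 0x26, 0x95, 0x69, 0x74]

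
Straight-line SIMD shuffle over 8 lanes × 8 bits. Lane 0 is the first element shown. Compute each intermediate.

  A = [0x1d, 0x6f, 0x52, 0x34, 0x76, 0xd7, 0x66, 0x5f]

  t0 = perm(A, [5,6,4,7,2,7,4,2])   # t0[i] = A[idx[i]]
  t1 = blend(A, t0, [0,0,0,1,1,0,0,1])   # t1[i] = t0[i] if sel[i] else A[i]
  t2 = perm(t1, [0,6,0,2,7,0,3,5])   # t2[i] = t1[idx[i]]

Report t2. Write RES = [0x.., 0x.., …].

RES = [ 0x1d  0x66  0x1d  0x52  0x52  0x1d  0x5f  0xd7 ]

t0 = [0xd7, 0x66, 0x76, 0x5f, 0x52, 0x5f, 0x76, 0x52]
t1 = [0x1d, 0x6f, 0x52, 0x5f, 0x52, 0xd7, 0x66, 0x52]
t2 = [0x1d, 0x66, 0x1d, 0x52, 0x52, 0x1d, 0x5f, 0xd7]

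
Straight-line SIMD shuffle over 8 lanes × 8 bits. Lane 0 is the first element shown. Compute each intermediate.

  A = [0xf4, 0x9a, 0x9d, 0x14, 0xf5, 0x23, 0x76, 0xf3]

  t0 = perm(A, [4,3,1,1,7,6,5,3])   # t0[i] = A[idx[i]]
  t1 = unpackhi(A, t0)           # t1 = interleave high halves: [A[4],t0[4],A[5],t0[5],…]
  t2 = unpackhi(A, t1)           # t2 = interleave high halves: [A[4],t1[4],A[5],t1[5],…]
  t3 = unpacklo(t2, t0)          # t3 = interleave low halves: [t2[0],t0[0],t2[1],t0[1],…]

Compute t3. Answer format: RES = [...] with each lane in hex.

RES = [0xf5, 0xf5, 0x76, 0x14, 0x23, 0x9a, 0x23, 0x9a]

t0 = [0xf5, 0x14, 0x9a, 0x9a, 0xf3, 0x76, 0x23, 0x14]
t1 = [0xf5, 0xf3, 0x23, 0x76, 0x76, 0x23, 0xf3, 0x14]
t2 = [0xf5, 0x76, 0x23, 0x23, 0x76, 0xf3, 0xf3, 0x14]
t3 = [0xf5, 0xf5, 0x76, 0x14, 0x23, 0x9a, 0x23, 0x9a]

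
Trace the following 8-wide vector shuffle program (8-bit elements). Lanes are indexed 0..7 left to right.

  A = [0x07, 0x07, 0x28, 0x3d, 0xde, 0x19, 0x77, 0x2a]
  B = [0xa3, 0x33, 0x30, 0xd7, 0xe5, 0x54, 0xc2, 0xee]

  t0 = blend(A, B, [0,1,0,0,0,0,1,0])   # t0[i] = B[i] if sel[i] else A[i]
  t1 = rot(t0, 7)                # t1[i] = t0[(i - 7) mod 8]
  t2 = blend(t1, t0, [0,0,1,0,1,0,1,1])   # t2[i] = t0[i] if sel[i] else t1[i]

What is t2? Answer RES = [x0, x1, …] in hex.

RES = [0x33, 0x28, 0x28, 0xde, 0xde, 0xc2, 0xc2, 0x2a]

→ t0 |07|33|28|3d|de|19|c2|2a|
→ t1 |33|28|3d|de|19|c2|2a|07|
→ t2 |33|28|28|de|de|c2|c2|2a|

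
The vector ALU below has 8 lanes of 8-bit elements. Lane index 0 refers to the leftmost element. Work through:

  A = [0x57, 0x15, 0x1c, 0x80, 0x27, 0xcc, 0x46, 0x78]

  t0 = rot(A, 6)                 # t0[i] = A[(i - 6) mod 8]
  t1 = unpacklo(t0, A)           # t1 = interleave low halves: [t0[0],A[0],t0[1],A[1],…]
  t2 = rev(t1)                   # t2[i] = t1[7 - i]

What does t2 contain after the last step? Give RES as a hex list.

t0 = [0x1c, 0x80, 0x27, 0xcc, 0x46, 0x78, 0x57, 0x15]
t1 = [0x1c, 0x57, 0x80, 0x15, 0x27, 0x1c, 0xcc, 0x80]
t2 = [0x80, 0xcc, 0x1c, 0x27, 0x15, 0x80, 0x57, 0x1c]

RES = [ 0x80  0xcc  0x1c  0x27  0x15  0x80  0x57  0x1c ]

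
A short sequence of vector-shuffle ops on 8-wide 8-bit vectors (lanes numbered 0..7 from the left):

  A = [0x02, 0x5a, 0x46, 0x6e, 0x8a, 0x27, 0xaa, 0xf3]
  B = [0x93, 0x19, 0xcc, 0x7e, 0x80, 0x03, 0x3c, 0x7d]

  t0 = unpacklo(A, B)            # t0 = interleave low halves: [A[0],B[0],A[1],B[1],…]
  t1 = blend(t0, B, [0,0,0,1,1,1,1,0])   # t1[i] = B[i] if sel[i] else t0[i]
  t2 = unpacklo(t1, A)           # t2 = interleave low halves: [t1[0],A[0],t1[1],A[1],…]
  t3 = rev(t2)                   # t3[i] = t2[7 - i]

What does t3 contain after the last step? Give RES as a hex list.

t0 = [0x02, 0x93, 0x5a, 0x19, 0x46, 0xcc, 0x6e, 0x7e]
t1 = [0x02, 0x93, 0x5a, 0x7e, 0x80, 0x03, 0x3c, 0x7e]
t2 = [0x02, 0x02, 0x93, 0x5a, 0x5a, 0x46, 0x7e, 0x6e]
t3 = [0x6e, 0x7e, 0x46, 0x5a, 0x5a, 0x93, 0x02, 0x02]

RES = [0x6e, 0x7e, 0x46, 0x5a, 0x5a, 0x93, 0x02, 0x02]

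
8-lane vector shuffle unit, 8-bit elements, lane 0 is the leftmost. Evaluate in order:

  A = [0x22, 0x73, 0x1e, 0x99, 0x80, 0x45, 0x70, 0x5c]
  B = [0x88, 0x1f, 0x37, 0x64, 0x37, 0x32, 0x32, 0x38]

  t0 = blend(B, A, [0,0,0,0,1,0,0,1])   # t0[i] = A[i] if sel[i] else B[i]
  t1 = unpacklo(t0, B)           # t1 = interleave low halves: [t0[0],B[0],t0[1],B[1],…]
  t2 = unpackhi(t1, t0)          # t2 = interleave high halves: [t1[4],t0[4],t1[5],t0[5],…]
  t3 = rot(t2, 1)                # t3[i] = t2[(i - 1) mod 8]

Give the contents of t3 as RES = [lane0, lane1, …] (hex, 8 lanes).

  t0: 88 1f 37 64 80 32 32 5c
  t1: 88 88 1f 1f 37 37 64 64
  t2: 37 80 37 32 64 32 64 5c
  t3: 5c 37 80 37 32 64 32 64

RES = [0x5c, 0x37, 0x80, 0x37, 0x32, 0x64, 0x32, 0x64]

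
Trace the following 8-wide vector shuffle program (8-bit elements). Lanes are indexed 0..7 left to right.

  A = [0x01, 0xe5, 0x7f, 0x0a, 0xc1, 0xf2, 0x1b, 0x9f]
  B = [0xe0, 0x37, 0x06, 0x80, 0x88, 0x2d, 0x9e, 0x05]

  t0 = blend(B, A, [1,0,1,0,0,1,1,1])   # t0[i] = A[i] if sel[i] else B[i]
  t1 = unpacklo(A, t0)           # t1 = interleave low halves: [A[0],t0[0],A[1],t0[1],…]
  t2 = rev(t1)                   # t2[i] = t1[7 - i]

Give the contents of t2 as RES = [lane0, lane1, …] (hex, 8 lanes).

RES = [ 0x80  0x0a  0x7f  0x7f  0x37  0xe5  0x01  0x01 ]

  t0: 01 37 7f 80 88 f2 1b 9f
  t1: 01 01 e5 37 7f 7f 0a 80
  t2: 80 0a 7f 7f 37 e5 01 01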